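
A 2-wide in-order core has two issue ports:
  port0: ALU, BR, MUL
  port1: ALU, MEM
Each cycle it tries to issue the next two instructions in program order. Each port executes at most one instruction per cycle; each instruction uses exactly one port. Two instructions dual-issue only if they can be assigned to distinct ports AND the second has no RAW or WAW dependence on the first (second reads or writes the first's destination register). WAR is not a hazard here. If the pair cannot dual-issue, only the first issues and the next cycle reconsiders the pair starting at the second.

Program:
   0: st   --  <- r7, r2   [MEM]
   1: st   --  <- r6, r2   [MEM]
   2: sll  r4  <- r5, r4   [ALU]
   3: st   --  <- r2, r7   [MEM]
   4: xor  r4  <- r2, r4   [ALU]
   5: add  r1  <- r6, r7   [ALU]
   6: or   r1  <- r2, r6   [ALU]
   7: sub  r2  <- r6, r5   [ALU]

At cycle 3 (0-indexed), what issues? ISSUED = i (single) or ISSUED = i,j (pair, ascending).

ISSUED = 5

[0] i0  st.MEM  -- no-port MEM/MEM
[1] i1&i2  st.MEM sll.ALU  -- pair
[2] i3&i4  st.MEM xor.ALU  -- pair
[3] i5  add.ALU  -- WAW r1
[4] i6&i7  or.ALU sub.ALU  -- pair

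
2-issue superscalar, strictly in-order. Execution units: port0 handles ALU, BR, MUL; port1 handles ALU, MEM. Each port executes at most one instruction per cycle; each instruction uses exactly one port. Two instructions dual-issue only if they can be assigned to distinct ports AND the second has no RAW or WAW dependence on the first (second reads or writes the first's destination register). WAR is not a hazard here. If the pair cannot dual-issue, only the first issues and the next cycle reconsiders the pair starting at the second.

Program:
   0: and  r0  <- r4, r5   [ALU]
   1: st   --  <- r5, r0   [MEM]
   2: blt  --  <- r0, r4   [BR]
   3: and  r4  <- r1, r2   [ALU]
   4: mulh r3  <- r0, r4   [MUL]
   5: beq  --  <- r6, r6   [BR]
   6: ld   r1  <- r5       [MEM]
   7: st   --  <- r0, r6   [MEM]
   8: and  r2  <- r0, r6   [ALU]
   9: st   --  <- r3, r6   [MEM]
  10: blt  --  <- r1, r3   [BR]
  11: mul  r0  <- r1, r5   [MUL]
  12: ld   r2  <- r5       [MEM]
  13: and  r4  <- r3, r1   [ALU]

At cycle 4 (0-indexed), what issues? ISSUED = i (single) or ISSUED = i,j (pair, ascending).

  cy0 -> i0 (and.ALU) RAW r0
  cy1 -> i1&i2 (st.MEM+blt.BR) 2-wide
  cy2 -> i3 (and.ALU) RAW r4
  cy3 -> i4 (mulh.MUL) no-port MUL/BR
  cy4 -> i5&i6 (beq.BR+ld.MEM) 2-wide
  cy5 -> i7&i8 (st.MEM+and.ALU) 2-wide
  cy6 -> i9&i10 (st.MEM+blt.BR) 2-wide
  cy7 -> i11&i12 (mul.MUL+ld.MEM) 2-wide
  cy8 -> i13 (and.ALU) tail

ISSUED = 5,6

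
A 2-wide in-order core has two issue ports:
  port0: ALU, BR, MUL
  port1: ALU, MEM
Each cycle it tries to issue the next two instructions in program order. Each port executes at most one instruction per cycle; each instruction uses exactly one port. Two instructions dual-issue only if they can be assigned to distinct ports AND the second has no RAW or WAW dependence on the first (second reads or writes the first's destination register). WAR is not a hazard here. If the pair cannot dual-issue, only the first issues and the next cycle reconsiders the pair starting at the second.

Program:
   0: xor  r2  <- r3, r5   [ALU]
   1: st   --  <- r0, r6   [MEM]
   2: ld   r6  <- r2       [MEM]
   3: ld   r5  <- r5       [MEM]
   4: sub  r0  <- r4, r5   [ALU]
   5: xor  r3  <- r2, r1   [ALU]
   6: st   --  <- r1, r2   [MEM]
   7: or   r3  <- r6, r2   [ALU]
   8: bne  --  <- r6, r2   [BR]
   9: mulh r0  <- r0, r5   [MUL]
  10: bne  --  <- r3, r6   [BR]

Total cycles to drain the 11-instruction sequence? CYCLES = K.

c0: i0&i1 xor;st  2-wide
c1: i2 ld  no-port MEM/MEM
c2: i3 ld  RAW r5
c3: i4&i5 sub;xor  2-wide
c4: i6&i7 st;or  2-wide
c5: i8 bne  no-port BR/MUL
c6: i9 mulh  no-port MUL/BR
c7: i10 bne  tail

CYCLES = 8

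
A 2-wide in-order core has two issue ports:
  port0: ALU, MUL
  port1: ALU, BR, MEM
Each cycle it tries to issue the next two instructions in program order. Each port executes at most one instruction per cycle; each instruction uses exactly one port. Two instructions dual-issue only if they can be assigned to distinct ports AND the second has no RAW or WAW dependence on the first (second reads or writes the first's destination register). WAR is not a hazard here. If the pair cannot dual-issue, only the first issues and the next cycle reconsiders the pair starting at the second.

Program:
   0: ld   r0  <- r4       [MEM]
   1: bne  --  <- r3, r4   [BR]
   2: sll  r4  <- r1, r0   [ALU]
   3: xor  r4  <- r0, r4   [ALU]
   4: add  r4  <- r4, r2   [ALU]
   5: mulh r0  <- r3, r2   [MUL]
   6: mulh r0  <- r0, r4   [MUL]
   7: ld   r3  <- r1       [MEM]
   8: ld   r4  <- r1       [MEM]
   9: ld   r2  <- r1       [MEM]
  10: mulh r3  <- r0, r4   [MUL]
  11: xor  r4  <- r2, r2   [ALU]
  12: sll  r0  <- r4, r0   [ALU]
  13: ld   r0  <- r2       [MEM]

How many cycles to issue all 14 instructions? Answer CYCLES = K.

t=0 i0:ld ; no-port MEM/BR
t=1 i1+i2:bne sll ; 2-wide
t=2 i3:xor ; RAW+WAW r4
t=3 i4+i5:add mulh ; 2-wide
t=4 i6+i7:mulh ld ; 2-wide
t=5 i8:ld ; no-port MEM/MEM
t=6 i9+i10:ld mulh ; 2-wide
t=7 i11:xor ; RAW r4
t=8 i12:sll ; WAW r0
t=9 i13:ld ; tail

CYCLES = 10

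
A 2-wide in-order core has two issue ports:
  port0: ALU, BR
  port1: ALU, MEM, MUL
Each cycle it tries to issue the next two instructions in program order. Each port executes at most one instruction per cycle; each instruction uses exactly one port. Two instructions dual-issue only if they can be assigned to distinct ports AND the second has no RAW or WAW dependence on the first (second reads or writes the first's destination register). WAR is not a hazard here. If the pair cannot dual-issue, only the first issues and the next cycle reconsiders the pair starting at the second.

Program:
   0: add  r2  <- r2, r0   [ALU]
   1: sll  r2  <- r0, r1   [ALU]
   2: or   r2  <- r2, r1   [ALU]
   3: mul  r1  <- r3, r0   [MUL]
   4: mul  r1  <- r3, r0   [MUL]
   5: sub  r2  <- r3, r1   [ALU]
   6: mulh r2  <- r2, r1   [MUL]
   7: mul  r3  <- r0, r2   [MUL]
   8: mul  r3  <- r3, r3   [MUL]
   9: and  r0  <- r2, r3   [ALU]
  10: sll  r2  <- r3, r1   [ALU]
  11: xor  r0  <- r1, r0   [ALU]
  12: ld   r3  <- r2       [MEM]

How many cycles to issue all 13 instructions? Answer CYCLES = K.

CYCLES = 10

c0: i0 add.ALU  WAW r2
c1: i1 sll.ALU  RAW+WAW r2
c2: i2,i3 or.ALU+mul.MUL  dual
c3: i4 mul.MUL  RAW r1
c4: i5 sub.ALU  RAW+WAW r2
c5: i6 mulh.MUL  no-port MUL/MUL
c6: i7 mul.MUL  no-port MUL/MUL
c7: i8 mul.MUL  RAW r3
c8: i9,i10 and.ALU+sll.ALU  dual
c9: i11,i12 xor.ALU+ld.MEM  dual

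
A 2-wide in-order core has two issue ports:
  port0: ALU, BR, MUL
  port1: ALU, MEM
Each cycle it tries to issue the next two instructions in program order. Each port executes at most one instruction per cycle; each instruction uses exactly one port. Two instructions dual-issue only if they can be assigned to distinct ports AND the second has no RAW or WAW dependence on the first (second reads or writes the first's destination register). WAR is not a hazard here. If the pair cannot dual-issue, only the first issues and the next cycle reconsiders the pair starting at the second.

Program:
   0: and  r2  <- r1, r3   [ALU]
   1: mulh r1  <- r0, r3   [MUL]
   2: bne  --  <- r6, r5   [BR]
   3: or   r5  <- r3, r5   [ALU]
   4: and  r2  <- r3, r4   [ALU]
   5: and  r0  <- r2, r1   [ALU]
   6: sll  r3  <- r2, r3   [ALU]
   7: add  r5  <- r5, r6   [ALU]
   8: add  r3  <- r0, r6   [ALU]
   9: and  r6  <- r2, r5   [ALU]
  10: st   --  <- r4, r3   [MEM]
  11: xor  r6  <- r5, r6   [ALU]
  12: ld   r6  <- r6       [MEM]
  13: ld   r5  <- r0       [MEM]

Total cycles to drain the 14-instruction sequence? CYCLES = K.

t=0 i0&i1:and.ALU+mulh.MUL ; 2-wide
t=1 i2&i3:bne.BR+or.ALU ; 2-wide
t=2 i4:and.ALU ; RAW r2
t=3 i5&i6:and.ALU+sll.ALU ; 2-wide
t=4 i7&i8:add.ALU+add.ALU ; 2-wide
t=5 i9&i10:and.ALU+st.MEM ; 2-wide
t=6 i11:xor.ALU ; RAW+WAW r6
t=7 i12:ld.MEM ; no-port MEM/MEM
t=8 i13:ld.MEM ; tail

CYCLES = 9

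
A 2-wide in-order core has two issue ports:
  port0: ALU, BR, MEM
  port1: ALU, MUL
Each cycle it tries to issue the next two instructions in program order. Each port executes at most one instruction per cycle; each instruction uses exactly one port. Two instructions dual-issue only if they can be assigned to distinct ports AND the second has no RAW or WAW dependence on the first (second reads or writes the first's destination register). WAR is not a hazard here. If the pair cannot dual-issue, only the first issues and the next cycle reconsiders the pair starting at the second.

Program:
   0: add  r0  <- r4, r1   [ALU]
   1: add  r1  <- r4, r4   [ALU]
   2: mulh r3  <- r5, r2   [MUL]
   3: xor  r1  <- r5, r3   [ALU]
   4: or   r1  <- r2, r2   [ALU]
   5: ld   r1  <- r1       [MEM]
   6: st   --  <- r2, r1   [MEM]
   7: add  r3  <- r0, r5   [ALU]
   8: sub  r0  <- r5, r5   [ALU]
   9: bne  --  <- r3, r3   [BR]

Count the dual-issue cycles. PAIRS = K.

#0 head=0: add+add i0/i1 pair
#1 head=2: mulh i2 RAW r3
#2 head=3: xor i3 WAW r1
#3 head=4: or i4 RAW+WAW r1
#4 head=5: ld i5 no-port MEM/MEM
#5 head=6: st+add i6/i7 pair
#6 head=8: sub+bne i8/i9 pair

PAIRS = 3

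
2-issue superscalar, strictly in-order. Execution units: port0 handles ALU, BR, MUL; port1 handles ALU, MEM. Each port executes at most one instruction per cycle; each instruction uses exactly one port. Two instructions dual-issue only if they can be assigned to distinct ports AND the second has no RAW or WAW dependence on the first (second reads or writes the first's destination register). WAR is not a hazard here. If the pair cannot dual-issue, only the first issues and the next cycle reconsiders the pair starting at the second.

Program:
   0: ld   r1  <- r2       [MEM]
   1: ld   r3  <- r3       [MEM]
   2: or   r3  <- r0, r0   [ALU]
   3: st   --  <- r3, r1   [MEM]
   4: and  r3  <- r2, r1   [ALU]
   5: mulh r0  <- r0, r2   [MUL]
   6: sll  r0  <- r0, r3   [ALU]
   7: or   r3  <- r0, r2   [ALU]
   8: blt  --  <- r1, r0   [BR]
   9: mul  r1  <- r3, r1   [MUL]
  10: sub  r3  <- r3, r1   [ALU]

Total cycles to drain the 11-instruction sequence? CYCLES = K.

CYCLES = 9

c0: i0 ld  no-port MEM/MEM
c1: i1 ld  WAW r3
c2: i2 or  RAW r3
c3: i3&i4 st and  2-wide
c4: i5 mulh  RAW+WAW r0
c5: i6 sll  RAW r0
c6: i7&i8 or blt  2-wide
c7: i9 mul  RAW r1
c8: i10 sub  tail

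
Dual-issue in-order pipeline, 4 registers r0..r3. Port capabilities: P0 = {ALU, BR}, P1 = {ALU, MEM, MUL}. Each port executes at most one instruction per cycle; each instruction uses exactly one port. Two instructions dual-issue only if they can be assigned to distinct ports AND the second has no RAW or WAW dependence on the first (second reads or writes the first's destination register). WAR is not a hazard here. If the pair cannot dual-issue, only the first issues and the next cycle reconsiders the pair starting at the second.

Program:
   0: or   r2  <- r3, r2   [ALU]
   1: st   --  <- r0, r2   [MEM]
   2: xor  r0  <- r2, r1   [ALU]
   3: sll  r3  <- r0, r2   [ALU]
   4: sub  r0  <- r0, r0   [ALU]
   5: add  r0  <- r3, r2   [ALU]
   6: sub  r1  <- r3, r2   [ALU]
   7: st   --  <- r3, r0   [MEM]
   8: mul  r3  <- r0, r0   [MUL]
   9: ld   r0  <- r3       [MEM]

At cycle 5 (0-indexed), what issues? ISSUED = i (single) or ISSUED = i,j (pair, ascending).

ISSUED = 8

#0 head=0: or i0 RAW r2
#1 head=1: st/xor i1&i2 dual
#2 head=3: sll/sub i3&i4 dual
#3 head=5: add/sub i5&i6 dual
#4 head=7: st i7 no-port MEM/MUL
#5 head=8: mul i8 no-port MUL/MEM
#6 head=9: ld i9 tail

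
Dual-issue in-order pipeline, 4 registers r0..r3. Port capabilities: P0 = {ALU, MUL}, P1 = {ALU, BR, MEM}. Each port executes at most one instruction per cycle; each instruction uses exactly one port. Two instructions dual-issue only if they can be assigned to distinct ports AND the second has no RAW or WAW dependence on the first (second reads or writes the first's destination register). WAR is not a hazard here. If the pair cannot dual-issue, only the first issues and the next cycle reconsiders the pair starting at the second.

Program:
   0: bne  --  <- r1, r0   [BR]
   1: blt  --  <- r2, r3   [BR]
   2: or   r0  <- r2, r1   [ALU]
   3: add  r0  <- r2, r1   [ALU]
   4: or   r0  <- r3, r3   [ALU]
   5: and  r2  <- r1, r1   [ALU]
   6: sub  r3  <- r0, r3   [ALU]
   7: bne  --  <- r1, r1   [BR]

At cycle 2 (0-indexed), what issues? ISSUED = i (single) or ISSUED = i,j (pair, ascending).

[0] i0  bne.BR  -- no-port BR/BR
[1] i1+i2  blt.BR;or.ALU  -- dual
[2] i3  add.ALU  -- WAW r0
[3] i4+i5  or.ALU;and.ALU  -- dual
[4] i6+i7  sub.ALU;bne.BR  -- dual

ISSUED = 3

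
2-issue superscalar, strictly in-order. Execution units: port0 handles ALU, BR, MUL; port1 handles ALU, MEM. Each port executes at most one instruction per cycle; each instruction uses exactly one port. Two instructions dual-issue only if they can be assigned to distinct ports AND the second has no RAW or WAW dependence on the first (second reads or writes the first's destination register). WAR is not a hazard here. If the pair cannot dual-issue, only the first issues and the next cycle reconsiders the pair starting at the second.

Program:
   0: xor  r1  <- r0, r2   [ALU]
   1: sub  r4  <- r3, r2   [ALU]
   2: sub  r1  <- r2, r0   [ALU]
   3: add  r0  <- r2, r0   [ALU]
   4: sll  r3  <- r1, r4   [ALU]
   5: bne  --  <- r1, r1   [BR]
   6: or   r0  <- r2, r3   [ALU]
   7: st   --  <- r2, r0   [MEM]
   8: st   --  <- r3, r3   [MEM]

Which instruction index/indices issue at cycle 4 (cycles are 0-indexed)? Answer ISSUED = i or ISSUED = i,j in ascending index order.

ISSUED = 7

#0 head=0: xor.ALU;sub.ALU i0&i1 dual
#1 head=2: sub.ALU;add.ALU i2&i3 dual
#2 head=4: sll.ALU;bne.BR i4&i5 dual
#3 head=6: or.ALU i6 RAW r0
#4 head=7: st.MEM i7 no-port MEM/MEM
#5 head=8: st.MEM i8 tail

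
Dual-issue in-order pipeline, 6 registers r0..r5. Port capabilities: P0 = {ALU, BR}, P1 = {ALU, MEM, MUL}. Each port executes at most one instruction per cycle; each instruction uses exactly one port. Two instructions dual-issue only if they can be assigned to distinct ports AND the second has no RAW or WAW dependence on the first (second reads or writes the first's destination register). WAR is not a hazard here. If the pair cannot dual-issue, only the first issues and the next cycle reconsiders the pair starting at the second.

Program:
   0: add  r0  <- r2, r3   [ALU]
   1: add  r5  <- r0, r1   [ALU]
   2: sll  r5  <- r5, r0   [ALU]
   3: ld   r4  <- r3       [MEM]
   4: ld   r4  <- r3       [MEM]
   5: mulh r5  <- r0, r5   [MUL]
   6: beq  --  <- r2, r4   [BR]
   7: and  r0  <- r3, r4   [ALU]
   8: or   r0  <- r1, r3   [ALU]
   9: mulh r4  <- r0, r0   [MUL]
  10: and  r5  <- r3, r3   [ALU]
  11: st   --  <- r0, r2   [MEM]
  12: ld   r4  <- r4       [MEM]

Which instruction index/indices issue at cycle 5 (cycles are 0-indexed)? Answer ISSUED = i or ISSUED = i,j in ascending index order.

#0 head=0: add i0 RAW r0
#1 head=1: add i1 RAW+WAW r5
#2 head=2: sll;ld i2,i3 pair
#3 head=4: ld i4 no-port MEM/MUL
#4 head=5: mulh;beq i5,i6 pair
#5 head=7: and i7 WAW r0
#6 head=8: or i8 RAW r0
#7 head=9: mulh;and i9,i10 pair
#8 head=11: st i11 no-port MEM/MEM
#9 head=12: ld i12 tail

ISSUED = 7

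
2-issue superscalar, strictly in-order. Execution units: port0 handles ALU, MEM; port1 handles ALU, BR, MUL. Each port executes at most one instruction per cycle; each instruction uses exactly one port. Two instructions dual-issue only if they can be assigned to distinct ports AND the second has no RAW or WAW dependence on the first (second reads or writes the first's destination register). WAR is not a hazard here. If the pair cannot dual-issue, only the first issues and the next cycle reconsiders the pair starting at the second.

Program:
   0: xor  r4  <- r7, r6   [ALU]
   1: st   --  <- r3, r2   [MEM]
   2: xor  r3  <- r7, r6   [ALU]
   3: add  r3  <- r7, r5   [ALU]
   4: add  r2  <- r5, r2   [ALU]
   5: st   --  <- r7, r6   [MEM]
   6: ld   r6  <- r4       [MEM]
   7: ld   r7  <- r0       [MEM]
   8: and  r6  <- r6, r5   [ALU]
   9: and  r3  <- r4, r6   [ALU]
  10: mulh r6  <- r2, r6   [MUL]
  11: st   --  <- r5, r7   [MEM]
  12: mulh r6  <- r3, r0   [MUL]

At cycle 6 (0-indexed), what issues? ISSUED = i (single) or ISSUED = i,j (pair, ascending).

ISSUED = 9,10

0. xor st @i0+i1  | pair
1. xor @i2  | WAW r3
2. add add @i3+i4  | pair
3. st @i5  | no-port MEM/MEM
4. ld @i6  | no-port MEM/MEM
5. ld and @i7+i8  | pair
6. and mulh @i9+i10  | pair
7. st mulh @i11+i12  | pair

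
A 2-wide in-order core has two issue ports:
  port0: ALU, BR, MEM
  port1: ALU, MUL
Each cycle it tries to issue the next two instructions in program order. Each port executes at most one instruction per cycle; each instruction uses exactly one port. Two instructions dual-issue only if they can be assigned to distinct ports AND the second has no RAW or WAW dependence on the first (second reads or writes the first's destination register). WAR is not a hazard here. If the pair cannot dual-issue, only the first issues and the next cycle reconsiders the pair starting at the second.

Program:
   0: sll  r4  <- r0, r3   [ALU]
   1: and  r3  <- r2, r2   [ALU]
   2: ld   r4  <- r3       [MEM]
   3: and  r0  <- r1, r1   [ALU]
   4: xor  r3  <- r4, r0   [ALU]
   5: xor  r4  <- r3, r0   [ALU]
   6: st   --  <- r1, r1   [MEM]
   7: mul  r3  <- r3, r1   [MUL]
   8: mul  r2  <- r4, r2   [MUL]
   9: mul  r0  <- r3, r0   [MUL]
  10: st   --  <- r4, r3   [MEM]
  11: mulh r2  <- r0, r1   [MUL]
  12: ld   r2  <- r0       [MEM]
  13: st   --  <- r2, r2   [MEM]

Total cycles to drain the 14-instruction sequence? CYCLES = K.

#0 head=0: sll.ALU;and.ALU i0/i1 pair
#1 head=2: ld.MEM;and.ALU i2/i3 pair
#2 head=4: xor.ALU i4 RAW r3
#3 head=5: xor.ALU;st.MEM i5/i6 pair
#4 head=7: mul.MUL i7 no-port MUL/MUL
#5 head=8: mul.MUL i8 no-port MUL/MUL
#6 head=9: mul.MUL;st.MEM i9/i10 pair
#7 head=11: mulh.MUL i11 WAW r2
#8 head=12: ld.MEM i12 no-port MEM/MEM
#9 head=13: st.MEM i13 tail

CYCLES = 10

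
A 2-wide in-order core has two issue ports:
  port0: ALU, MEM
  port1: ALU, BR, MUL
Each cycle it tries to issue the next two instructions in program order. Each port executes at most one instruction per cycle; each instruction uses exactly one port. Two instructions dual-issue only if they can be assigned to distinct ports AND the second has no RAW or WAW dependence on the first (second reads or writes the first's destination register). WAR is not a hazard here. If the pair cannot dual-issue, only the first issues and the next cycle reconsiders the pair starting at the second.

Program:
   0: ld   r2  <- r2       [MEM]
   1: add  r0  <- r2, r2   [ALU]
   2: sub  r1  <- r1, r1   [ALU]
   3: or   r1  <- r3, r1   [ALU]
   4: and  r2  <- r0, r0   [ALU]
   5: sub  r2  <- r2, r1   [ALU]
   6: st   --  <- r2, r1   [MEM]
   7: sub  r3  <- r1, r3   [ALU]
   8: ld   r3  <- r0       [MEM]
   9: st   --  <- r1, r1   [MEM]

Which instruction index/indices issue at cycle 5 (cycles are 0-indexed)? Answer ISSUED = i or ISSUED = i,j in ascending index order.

  cy0 -> i0 (ld) RAW r2
  cy1 -> i1+i2 (add sub) dual
  cy2 -> i3+i4 (or and) dual
  cy3 -> i5 (sub) RAW r2
  cy4 -> i6+i7 (st sub) dual
  cy5 -> i8 (ld) no-port MEM/MEM
  cy6 -> i9 (st) tail

ISSUED = 8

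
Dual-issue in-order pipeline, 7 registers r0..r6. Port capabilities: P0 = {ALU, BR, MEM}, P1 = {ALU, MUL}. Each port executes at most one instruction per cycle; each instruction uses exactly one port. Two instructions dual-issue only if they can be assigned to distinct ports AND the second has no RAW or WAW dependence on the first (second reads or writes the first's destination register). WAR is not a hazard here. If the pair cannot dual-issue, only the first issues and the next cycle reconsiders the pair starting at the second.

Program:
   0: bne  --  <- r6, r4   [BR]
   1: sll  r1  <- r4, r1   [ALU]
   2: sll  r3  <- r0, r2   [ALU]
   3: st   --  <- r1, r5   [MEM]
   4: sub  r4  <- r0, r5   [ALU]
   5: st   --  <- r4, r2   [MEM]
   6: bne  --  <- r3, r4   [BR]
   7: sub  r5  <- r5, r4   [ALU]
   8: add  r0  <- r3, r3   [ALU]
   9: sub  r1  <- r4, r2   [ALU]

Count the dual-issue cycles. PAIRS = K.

[0] i0&i1  bne.BR/sll.ALU  -- dual
[1] i2&i3  sll.ALU/st.MEM  -- dual
[2] i4  sub.ALU  -- RAW r4
[3] i5  st.MEM  -- no-port MEM/BR
[4] i6&i7  bne.BR/sub.ALU  -- dual
[5] i8&i9  add.ALU/sub.ALU  -- dual

PAIRS = 4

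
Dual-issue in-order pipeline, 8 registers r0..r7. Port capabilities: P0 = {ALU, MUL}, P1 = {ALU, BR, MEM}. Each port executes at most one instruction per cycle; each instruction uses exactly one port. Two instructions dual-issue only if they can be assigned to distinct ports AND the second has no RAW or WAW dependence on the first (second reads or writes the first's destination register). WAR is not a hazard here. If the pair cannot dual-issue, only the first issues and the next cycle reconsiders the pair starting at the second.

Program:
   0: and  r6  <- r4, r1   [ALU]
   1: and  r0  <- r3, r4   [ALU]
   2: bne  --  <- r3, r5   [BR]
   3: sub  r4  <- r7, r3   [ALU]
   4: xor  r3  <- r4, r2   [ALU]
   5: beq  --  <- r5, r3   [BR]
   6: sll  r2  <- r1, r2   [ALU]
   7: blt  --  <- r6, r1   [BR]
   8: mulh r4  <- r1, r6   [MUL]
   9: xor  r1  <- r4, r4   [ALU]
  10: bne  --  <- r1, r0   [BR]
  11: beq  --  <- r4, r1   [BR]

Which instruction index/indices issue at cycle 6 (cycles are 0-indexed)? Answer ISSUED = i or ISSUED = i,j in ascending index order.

c0: i0+i1 and.ALU;and.ALU  2-wide
c1: i2+i3 bne.BR;sub.ALU  2-wide
c2: i4 xor.ALU  RAW r3
c3: i5+i6 beq.BR;sll.ALU  2-wide
c4: i7+i8 blt.BR;mulh.MUL  2-wide
c5: i9 xor.ALU  RAW r1
c6: i10 bne.BR  no-port BR/BR
c7: i11 beq.BR  tail

ISSUED = 10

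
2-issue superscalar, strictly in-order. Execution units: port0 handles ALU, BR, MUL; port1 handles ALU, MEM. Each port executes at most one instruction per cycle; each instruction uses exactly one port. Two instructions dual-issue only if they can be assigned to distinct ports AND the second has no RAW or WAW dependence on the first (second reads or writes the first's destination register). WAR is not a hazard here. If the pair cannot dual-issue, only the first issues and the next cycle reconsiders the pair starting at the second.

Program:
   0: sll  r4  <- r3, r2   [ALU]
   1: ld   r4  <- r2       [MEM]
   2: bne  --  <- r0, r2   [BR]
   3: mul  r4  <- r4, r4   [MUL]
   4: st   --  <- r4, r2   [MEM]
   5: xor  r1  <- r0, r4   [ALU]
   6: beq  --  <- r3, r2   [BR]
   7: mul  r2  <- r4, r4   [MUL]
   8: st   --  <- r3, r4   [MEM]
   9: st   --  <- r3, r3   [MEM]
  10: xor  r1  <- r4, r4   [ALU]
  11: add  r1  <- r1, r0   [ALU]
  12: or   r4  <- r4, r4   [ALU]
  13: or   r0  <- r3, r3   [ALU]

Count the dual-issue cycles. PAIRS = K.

PAIRS = 5

t=0 i0:sll ; WAW r4
t=1 i1,i2:ld/bne ; pair
t=2 i3:mul ; RAW r4
t=3 i4,i5:st/xor ; pair
t=4 i6:beq ; no-port BR/MUL
t=5 i7,i8:mul/st ; pair
t=6 i9,i10:st/xor ; pair
t=7 i11,i12:add/or ; pair
t=8 i13:or ; tail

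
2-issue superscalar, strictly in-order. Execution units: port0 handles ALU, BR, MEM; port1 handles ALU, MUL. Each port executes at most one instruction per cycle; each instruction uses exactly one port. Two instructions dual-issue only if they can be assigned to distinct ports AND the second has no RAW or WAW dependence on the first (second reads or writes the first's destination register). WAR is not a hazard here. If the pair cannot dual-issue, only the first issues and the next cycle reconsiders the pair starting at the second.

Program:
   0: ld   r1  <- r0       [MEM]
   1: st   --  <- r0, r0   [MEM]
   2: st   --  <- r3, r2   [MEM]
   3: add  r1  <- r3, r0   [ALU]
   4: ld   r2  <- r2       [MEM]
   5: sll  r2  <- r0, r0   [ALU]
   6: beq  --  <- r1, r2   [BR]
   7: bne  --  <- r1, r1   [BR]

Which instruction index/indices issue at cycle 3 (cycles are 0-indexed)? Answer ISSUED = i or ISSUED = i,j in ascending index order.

ISSUED = 4

c0: i0 ld.MEM  no-port MEM/MEM
c1: i1 st.MEM  no-port MEM/MEM
c2: i2/i3 st.MEM+add.ALU  2-wide
c3: i4 ld.MEM  WAW r2
c4: i5 sll.ALU  RAW r2
c5: i6 beq.BR  no-port BR/BR
c6: i7 bne.BR  tail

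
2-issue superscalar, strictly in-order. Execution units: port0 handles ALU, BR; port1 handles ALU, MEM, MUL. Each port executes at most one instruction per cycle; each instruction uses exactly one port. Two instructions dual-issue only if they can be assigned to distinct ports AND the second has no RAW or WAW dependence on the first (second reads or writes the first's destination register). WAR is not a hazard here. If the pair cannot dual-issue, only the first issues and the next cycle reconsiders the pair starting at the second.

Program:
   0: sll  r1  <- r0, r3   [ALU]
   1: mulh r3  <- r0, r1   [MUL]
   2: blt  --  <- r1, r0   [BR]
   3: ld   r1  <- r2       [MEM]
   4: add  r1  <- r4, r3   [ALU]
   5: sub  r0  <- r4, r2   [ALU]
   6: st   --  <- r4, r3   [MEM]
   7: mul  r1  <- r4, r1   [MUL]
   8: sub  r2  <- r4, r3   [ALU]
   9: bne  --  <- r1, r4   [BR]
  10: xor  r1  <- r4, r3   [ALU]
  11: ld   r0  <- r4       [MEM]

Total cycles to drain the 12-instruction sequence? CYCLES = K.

#0 head=0: sll i0 RAW r1
#1 head=1: mulh/blt i1&i2 dual
#2 head=3: ld i3 WAW r1
#3 head=4: add/sub i4&i5 dual
#4 head=6: st i6 no-port MEM/MUL
#5 head=7: mul/sub i7&i8 dual
#6 head=9: bne/xor i9&i10 dual
#7 head=11: ld i11 tail

CYCLES = 8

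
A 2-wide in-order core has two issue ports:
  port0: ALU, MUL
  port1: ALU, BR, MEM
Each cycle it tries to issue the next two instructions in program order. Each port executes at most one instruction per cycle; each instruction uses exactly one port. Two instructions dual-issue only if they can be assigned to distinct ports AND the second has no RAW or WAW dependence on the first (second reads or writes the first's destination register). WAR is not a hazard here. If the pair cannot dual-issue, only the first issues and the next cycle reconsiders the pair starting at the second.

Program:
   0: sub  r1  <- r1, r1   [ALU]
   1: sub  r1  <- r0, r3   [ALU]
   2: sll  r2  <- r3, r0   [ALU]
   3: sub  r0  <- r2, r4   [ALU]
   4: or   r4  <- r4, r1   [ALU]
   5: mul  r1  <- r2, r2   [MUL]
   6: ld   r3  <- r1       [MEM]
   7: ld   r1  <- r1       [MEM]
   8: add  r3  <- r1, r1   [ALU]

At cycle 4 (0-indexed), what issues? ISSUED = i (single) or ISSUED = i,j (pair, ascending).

ISSUED = 6

t=0 i0:sub ; WAW r1
t=1 i1/i2:sub;sll ; pair
t=2 i3/i4:sub;or ; pair
t=3 i5:mul ; RAW r1
t=4 i6:ld ; no-port MEM/MEM
t=5 i7:ld ; RAW r1
t=6 i8:add ; tail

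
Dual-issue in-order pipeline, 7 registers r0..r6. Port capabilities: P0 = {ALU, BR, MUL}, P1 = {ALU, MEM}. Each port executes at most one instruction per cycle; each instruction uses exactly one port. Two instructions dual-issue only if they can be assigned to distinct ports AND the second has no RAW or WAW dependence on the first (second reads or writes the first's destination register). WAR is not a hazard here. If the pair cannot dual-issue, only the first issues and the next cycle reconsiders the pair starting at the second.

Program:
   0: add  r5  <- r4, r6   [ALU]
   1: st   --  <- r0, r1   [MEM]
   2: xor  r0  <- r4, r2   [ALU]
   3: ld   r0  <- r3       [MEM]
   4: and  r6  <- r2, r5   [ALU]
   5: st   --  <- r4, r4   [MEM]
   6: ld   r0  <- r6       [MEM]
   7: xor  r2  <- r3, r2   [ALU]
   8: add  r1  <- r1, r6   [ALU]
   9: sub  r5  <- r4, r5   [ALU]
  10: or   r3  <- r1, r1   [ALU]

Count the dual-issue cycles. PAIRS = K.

PAIRS = 4

#0 head=0: add+st i0,i1 2-wide
#1 head=2: xor i2 WAW r0
#2 head=3: ld+and i3,i4 2-wide
#3 head=5: st i5 no-port MEM/MEM
#4 head=6: ld+xor i6,i7 2-wide
#5 head=8: add+sub i8,i9 2-wide
#6 head=10: or i10 tail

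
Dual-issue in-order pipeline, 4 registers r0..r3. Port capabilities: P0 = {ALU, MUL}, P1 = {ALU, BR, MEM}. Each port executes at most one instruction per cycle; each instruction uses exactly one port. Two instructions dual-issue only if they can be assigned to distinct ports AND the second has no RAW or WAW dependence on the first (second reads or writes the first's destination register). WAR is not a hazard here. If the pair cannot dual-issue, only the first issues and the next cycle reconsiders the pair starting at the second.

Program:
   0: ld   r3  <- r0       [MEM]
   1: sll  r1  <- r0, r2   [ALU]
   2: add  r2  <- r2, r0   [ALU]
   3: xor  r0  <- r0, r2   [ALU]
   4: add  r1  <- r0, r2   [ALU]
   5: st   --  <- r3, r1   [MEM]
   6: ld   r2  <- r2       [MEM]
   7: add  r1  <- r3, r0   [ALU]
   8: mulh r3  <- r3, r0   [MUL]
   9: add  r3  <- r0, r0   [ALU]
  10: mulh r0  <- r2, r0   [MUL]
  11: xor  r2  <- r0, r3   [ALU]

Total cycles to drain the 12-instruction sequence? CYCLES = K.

#0 head=0: ld.MEM;sll.ALU i0&i1 dual
#1 head=2: add.ALU i2 RAW r2
#2 head=3: xor.ALU i3 RAW r0
#3 head=4: add.ALU i4 RAW r1
#4 head=5: st.MEM i5 no-port MEM/MEM
#5 head=6: ld.MEM;add.ALU i6&i7 dual
#6 head=8: mulh.MUL i8 WAW r3
#7 head=9: add.ALU;mulh.MUL i9&i10 dual
#8 head=11: xor.ALU i11 tail

CYCLES = 9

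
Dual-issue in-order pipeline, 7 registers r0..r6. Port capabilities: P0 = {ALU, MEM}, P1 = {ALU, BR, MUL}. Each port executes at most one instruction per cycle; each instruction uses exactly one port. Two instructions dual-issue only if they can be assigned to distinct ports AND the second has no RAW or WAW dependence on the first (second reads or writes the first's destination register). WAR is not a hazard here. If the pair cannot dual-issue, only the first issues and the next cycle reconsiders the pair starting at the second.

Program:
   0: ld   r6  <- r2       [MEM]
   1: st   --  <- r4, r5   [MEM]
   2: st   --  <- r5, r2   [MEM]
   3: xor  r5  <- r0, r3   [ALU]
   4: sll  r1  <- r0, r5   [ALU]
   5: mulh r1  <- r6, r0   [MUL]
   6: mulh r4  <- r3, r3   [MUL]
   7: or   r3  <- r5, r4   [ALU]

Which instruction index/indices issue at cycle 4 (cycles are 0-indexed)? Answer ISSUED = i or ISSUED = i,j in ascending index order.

[0] i0  ld.MEM  -- no-port MEM/MEM
[1] i1  st.MEM  -- no-port MEM/MEM
[2] i2&i3  st.MEM+xor.ALU  -- pair
[3] i4  sll.ALU  -- WAW r1
[4] i5  mulh.MUL  -- no-port MUL/MUL
[5] i6  mulh.MUL  -- RAW r4
[6] i7  or.ALU  -- tail

ISSUED = 5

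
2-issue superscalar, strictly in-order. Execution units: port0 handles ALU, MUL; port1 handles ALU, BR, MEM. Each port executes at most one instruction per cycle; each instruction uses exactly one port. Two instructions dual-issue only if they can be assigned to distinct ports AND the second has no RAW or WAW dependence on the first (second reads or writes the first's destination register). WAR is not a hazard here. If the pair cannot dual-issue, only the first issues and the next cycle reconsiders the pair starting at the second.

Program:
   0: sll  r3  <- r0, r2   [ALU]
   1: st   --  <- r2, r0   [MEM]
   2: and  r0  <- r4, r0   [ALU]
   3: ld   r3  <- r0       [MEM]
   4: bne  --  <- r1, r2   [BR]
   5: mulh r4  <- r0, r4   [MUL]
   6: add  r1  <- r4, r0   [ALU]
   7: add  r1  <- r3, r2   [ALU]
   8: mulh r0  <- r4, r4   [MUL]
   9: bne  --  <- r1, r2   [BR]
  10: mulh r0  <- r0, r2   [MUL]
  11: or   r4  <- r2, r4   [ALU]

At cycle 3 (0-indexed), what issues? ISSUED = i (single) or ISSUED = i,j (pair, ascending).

ISSUED = 4,5

[0] i0&i1  sll.ALU+st.MEM  -- dual
[1] i2  and.ALU  -- RAW r0
[2] i3  ld.MEM  -- no-port MEM/BR
[3] i4&i5  bne.BR+mulh.MUL  -- dual
[4] i6  add.ALU  -- WAW r1
[5] i7&i8  add.ALU+mulh.MUL  -- dual
[6] i9&i10  bne.BR+mulh.MUL  -- dual
[7] i11  or.ALU  -- tail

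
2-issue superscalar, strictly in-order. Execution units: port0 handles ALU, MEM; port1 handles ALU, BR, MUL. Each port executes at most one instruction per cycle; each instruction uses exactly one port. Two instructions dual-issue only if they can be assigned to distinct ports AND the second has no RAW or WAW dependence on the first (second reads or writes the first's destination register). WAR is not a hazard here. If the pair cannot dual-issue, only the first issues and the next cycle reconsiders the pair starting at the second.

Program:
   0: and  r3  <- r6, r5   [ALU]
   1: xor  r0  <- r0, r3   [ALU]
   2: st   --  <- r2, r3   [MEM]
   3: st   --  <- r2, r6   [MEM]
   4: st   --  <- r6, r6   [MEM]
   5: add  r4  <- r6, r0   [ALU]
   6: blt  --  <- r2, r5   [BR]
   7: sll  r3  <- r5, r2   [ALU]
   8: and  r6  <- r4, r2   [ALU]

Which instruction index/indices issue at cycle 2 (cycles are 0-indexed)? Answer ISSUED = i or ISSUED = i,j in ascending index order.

#0 head=0: and.ALU i0 RAW r3
#1 head=1: xor.ALU st.MEM i1+i2 dual
#2 head=3: st.MEM i3 no-port MEM/MEM
#3 head=4: st.MEM add.ALU i4+i5 dual
#4 head=6: blt.BR sll.ALU i6+i7 dual
#5 head=8: and.ALU i8 tail

ISSUED = 3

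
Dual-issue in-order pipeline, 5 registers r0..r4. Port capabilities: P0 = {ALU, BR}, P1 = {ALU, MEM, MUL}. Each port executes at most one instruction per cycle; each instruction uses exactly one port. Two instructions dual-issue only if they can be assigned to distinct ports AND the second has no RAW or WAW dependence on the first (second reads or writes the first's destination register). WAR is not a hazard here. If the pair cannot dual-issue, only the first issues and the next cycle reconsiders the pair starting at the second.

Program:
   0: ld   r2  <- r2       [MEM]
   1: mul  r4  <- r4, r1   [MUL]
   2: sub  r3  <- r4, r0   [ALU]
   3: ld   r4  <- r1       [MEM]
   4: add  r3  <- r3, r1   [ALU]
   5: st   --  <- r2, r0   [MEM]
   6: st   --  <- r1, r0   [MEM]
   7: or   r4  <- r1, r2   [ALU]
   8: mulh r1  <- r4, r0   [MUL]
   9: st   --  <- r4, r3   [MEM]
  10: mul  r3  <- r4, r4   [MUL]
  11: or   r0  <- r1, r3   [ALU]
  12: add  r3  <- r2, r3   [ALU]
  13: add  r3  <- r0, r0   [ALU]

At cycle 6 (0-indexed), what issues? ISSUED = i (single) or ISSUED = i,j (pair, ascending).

ISSUED = 9

c0: i0 ld  no-port MEM/MUL
c1: i1 mul  RAW r4
c2: i2,i3 sub;ld  pair
c3: i4,i5 add;st  pair
c4: i6,i7 st;or  pair
c5: i8 mulh  no-port MUL/MEM
c6: i9 st  no-port MEM/MUL
c7: i10 mul  RAW r3
c8: i11,i12 or;add  pair
c9: i13 add  tail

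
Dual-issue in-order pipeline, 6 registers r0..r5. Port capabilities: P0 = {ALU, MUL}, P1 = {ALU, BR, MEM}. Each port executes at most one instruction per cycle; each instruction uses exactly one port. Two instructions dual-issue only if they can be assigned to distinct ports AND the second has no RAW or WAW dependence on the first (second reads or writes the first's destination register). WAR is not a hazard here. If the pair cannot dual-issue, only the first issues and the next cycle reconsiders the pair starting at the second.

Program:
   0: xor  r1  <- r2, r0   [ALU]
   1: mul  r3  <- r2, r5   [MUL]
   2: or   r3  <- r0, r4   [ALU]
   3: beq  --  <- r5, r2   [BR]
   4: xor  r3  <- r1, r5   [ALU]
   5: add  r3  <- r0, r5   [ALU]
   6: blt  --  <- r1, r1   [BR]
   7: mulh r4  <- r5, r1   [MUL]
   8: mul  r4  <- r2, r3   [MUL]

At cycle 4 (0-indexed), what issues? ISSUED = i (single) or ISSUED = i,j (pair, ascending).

ISSUED = 7

0. xor/mul @i0+i1  | pair
1. or/beq @i2+i3  | pair
2. xor @i4  | WAW r3
3. add/blt @i5+i6  | pair
4. mulh @i7  | no-port MUL/MUL
5. mul @i8  | tail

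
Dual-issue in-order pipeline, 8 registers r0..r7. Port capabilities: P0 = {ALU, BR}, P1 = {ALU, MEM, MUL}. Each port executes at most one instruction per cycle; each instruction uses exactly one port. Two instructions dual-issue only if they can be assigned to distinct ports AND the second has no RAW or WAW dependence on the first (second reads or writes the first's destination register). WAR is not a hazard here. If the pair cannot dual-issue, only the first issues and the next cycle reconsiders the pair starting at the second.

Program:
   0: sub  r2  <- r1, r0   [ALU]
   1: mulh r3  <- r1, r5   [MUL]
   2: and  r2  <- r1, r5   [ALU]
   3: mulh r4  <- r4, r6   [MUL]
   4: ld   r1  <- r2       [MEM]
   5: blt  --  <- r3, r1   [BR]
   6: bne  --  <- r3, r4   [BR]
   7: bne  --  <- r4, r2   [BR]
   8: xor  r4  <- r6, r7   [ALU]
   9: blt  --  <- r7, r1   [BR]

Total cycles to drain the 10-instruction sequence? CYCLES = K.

c0: i0+i1 sub+mulh  pair
c1: i2+i3 and+mulh  pair
c2: i4 ld  RAW r1
c3: i5 blt  no-port BR/BR
c4: i6 bne  no-port BR/BR
c5: i7+i8 bne+xor  pair
c6: i9 blt  tail

CYCLES = 7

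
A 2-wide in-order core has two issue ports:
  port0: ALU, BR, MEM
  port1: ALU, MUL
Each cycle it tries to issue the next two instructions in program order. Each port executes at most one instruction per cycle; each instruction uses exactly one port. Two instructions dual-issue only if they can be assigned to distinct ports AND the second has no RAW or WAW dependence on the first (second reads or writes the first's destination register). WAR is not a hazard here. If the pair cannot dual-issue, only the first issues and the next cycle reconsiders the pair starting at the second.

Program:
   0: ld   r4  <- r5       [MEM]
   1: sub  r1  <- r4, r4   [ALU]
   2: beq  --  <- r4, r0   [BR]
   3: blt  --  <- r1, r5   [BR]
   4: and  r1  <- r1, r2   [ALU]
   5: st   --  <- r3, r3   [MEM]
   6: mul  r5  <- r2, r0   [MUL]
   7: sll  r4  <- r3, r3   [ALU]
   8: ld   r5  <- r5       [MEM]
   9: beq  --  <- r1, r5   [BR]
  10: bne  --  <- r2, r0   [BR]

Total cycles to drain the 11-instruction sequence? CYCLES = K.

CYCLES = 7

0. ld @i0  | RAW r4
1. sub/beq @i1+i2  | pair
2. blt/and @i3+i4  | pair
3. st/mul @i5+i6  | pair
4. sll/ld @i7+i8  | pair
5. beq @i9  | no-port BR/BR
6. bne @i10  | tail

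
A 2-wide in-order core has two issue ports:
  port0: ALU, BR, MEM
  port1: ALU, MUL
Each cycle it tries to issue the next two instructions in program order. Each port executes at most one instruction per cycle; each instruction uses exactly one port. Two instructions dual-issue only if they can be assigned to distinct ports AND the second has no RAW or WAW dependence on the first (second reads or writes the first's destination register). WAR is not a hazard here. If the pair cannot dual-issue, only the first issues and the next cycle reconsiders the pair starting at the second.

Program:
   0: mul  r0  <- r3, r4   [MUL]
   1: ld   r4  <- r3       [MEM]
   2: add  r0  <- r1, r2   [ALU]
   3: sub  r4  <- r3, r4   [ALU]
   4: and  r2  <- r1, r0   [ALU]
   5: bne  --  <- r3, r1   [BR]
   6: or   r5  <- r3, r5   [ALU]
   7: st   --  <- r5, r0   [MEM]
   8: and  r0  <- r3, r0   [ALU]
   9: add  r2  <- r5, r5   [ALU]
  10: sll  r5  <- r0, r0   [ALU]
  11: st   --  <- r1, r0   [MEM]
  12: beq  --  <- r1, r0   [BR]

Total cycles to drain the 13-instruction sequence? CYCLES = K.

[0] i0&i1  mul.MUL+ld.MEM  -- pair
[1] i2&i3  add.ALU+sub.ALU  -- pair
[2] i4&i5  and.ALU+bne.BR  -- pair
[3] i6  or.ALU  -- RAW r5
[4] i7&i8  st.MEM+and.ALU  -- pair
[5] i9&i10  add.ALU+sll.ALU  -- pair
[6] i11  st.MEM  -- no-port MEM/BR
[7] i12  beq.BR  -- tail

CYCLES = 8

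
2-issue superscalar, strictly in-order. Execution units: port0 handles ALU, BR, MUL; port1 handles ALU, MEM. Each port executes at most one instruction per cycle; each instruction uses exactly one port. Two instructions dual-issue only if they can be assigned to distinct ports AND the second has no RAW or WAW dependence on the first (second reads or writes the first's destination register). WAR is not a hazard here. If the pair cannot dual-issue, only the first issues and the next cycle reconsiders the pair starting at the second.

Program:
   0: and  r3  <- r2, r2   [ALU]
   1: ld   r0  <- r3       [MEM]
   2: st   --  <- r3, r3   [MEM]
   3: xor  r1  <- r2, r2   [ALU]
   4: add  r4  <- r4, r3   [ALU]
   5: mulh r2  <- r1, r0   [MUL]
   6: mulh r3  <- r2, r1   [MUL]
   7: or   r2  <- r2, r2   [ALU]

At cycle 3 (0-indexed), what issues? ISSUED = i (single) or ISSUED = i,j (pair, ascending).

  cy0 -> i0 (and) RAW r3
  cy1 -> i1 (ld) no-port MEM/MEM
  cy2 -> i2+i3 (st/xor) dual
  cy3 -> i4+i5 (add/mulh) dual
  cy4 -> i6+i7 (mulh/or) dual

ISSUED = 4,5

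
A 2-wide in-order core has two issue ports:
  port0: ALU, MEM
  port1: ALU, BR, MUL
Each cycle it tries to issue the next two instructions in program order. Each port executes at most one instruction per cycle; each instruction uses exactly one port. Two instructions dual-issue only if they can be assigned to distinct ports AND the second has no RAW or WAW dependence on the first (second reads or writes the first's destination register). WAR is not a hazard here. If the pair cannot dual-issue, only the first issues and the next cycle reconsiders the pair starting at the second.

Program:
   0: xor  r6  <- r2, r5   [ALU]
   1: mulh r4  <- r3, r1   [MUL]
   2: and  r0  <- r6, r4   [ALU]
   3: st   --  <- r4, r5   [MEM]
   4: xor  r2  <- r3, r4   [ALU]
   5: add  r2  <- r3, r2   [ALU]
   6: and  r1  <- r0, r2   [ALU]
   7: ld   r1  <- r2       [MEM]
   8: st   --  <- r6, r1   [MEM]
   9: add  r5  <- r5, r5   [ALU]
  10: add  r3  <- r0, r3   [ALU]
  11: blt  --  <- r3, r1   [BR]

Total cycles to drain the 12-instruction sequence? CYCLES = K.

CYCLES = 9

#0 head=0: xor.ALU mulh.MUL i0/i1 pair
#1 head=2: and.ALU st.MEM i2/i3 pair
#2 head=4: xor.ALU i4 RAW+WAW r2
#3 head=5: add.ALU i5 RAW r2
#4 head=6: and.ALU i6 WAW r1
#5 head=7: ld.MEM i7 no-port MEM/MEM
#6 head=8: st.MEM add.ALU i8/i9 pair
#7 head=10: add.ALU i10 RAW r3
#8 head=11: blt.BR i11 tail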